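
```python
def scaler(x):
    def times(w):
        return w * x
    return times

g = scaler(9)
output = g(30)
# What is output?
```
270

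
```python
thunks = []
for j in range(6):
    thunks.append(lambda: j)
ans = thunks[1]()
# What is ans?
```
5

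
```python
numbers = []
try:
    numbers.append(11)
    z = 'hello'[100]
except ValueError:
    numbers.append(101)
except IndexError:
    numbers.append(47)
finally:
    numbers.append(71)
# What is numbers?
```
[11, 47, 71]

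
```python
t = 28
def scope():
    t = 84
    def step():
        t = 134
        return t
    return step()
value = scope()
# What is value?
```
134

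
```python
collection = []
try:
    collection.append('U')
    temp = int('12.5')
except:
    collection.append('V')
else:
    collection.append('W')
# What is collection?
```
['U', 'V']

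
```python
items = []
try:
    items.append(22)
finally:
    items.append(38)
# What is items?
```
[22, 38]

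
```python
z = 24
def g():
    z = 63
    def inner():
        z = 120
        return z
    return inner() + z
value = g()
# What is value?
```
183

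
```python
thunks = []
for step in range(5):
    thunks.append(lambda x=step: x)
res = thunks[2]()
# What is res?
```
2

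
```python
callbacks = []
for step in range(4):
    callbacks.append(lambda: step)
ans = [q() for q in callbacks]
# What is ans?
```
[3, 3, 3, 3]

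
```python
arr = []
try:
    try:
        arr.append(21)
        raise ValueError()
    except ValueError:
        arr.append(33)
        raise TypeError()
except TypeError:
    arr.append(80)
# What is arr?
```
[21, 33, 80]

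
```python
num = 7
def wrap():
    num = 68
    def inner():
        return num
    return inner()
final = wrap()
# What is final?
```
68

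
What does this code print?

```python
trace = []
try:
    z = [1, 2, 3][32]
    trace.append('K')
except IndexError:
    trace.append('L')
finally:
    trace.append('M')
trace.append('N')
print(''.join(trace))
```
LMN

finally always runs, even after exception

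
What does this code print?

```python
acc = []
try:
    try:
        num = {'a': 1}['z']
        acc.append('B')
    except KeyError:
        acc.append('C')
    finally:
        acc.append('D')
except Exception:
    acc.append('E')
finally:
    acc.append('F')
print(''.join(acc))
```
CDF

Both finally blocks run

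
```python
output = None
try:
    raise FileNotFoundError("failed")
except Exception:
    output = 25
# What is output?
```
25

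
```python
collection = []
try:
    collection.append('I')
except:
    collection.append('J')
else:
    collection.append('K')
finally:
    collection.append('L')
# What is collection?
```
['I', 'K', 'L']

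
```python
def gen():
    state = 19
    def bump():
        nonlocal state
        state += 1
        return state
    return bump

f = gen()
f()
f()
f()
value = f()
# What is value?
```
23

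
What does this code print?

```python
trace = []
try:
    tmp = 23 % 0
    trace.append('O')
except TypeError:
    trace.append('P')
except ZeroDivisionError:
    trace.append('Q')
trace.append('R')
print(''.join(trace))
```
QR

ZeroDivisionError is caught by its specific handler, not TypeError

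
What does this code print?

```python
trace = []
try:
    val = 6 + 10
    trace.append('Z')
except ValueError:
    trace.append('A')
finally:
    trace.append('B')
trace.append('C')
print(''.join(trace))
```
ZBC

finally runs after normal execution too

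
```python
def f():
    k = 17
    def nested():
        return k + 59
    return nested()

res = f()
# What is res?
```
76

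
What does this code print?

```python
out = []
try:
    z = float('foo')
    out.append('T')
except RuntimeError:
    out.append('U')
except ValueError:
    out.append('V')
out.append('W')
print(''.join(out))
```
VW

ValueError is caught by its specific handler, not RuntimeError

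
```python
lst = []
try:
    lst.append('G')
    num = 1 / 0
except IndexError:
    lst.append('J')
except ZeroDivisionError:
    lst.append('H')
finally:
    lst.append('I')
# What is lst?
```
['G', 'H', 'I']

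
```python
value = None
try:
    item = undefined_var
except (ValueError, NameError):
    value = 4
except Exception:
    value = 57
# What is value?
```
4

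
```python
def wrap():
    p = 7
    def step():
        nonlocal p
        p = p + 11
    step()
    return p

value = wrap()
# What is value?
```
18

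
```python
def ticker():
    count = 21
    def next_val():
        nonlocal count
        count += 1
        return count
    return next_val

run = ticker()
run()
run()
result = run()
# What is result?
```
24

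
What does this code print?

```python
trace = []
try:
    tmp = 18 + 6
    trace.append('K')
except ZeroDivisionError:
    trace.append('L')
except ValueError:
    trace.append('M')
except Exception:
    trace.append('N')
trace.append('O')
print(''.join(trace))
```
KO

No exception, try block completes normally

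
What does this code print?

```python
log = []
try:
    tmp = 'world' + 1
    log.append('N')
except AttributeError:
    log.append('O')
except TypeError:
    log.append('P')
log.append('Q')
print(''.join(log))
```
PQ

TypeError is caught by its specific handler, not AttributeError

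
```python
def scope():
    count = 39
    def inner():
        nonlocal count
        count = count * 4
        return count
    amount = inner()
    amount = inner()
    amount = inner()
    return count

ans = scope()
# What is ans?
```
2496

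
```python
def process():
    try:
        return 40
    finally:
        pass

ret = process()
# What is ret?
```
40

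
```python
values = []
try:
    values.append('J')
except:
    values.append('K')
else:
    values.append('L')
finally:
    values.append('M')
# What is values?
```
['J', 'L', 'M']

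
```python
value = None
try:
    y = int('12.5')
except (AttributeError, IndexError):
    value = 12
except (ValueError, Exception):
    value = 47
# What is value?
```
47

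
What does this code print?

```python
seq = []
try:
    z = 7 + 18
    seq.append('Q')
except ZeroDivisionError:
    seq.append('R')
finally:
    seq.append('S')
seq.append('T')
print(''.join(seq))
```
QST

finally runs after normal execution too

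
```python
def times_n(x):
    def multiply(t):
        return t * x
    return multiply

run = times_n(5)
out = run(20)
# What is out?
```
100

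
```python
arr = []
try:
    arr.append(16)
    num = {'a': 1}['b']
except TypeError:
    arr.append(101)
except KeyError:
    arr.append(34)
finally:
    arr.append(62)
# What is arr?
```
[16, 34, 62]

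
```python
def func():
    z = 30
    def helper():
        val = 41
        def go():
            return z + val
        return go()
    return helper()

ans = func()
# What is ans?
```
71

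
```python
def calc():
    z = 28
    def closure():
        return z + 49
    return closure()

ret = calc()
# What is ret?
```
77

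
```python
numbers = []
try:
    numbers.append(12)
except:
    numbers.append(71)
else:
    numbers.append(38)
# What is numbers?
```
[12, 38]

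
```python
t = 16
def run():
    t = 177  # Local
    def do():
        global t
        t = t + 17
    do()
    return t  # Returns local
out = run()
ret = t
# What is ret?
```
33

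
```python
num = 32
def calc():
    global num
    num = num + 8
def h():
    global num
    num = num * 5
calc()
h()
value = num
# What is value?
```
200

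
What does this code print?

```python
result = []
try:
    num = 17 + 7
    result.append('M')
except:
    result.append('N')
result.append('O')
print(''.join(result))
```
MO

No exception, try block completes normally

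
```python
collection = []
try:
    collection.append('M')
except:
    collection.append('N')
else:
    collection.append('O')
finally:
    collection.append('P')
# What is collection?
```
['M', 'O', 'P']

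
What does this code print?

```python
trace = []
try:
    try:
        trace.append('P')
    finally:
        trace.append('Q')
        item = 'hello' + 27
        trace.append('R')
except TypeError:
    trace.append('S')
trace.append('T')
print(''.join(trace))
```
PQST

Exception in inner finally caught by outer except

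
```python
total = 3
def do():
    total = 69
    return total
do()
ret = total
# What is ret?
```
3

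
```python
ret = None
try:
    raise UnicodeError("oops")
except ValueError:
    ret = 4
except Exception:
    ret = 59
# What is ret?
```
4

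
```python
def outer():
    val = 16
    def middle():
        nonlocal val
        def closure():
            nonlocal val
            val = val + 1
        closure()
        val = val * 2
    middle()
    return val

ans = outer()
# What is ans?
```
34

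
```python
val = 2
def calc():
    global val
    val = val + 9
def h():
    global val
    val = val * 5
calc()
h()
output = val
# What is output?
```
55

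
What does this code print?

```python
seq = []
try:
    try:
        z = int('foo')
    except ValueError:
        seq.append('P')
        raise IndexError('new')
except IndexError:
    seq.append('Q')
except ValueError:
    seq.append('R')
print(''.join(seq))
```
PQ

New IndexError raised, caught by outer IndexError handler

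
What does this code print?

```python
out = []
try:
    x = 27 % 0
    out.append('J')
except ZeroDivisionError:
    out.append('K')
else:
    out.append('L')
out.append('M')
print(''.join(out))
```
KM

else block skipped when exception is caught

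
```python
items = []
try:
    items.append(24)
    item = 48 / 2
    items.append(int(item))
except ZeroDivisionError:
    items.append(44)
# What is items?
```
[24, 24]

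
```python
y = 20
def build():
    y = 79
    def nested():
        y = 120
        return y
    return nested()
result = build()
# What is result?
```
120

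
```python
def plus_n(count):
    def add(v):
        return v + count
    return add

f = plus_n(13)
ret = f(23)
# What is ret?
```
36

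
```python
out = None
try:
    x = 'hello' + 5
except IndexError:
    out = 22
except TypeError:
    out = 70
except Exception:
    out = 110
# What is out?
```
70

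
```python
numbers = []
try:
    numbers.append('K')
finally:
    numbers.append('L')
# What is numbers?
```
['K', 'L']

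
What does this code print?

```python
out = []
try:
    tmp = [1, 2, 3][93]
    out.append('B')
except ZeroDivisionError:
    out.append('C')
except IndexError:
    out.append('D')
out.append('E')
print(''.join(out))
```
DE

IndexError is caught by its specific handler, not ZeroDivisionError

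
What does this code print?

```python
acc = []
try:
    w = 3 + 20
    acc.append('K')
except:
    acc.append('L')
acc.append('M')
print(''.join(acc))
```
KM

No exception, try block completes normally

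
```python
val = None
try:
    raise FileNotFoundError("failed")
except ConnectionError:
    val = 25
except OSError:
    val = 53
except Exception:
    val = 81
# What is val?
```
53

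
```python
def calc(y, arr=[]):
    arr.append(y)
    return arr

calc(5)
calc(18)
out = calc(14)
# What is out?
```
[5, 18, 14]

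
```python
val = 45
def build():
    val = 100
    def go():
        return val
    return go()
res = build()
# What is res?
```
100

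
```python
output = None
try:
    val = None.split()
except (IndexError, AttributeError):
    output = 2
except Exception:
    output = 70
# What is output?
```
2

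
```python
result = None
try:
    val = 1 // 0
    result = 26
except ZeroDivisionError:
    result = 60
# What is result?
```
60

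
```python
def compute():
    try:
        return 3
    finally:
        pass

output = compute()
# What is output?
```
3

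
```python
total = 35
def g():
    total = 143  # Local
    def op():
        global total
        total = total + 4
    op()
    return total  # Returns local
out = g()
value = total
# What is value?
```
39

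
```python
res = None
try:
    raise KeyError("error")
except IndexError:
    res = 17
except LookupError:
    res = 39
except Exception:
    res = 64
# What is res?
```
39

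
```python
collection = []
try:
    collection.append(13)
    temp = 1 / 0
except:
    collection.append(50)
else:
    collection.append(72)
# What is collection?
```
[13, 50]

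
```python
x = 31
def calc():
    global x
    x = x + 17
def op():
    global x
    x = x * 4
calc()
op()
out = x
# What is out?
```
192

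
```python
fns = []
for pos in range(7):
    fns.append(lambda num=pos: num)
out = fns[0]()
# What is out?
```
0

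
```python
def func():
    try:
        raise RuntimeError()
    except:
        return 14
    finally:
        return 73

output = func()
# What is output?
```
73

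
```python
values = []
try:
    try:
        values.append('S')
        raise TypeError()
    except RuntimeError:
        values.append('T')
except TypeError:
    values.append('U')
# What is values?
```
['S', 'U']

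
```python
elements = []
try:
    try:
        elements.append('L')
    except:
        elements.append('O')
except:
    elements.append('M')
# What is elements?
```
['L']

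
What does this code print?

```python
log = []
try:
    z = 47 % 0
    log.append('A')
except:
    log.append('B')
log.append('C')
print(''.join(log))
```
BC

Exception raised in try, caught by bare except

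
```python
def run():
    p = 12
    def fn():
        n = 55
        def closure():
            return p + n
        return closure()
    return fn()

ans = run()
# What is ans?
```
67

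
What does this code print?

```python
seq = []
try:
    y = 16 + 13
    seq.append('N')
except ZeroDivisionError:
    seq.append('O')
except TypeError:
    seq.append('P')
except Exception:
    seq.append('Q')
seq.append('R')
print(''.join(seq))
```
NR

No exception, try block completes normally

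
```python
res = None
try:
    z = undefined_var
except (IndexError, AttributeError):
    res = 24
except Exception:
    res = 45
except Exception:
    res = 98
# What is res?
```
45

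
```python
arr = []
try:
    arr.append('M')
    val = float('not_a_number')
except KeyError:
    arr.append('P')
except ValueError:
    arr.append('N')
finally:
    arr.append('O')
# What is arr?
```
['M', 'N', 'O']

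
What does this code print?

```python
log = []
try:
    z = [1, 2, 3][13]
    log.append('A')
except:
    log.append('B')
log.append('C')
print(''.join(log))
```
BC

Exception raised in try, caught by bare except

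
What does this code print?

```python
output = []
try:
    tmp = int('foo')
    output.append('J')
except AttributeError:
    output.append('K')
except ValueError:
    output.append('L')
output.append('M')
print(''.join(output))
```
LM

ValueError is caught by its specific handler, not AttributeError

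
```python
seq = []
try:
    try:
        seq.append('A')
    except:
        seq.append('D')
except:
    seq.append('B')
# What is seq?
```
['A']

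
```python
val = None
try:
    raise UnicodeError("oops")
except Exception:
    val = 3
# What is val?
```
3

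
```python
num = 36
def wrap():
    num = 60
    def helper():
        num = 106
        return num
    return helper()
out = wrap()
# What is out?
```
106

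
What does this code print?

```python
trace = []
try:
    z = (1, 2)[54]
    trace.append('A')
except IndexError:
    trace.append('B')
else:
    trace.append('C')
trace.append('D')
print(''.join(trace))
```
BD

else block skipped when exception is caught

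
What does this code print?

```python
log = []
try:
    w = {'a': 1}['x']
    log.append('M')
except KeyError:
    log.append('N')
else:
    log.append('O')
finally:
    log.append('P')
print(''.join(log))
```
NP

Exception: except runs, else skipped, finally runs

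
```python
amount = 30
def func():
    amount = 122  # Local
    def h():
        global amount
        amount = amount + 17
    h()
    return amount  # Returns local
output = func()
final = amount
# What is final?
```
47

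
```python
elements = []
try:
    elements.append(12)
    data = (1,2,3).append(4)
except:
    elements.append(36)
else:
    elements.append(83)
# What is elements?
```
[12, 36]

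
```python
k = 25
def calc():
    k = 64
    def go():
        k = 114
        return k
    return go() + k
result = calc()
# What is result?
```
178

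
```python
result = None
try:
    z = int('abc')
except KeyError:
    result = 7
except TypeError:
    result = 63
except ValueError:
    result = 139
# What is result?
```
139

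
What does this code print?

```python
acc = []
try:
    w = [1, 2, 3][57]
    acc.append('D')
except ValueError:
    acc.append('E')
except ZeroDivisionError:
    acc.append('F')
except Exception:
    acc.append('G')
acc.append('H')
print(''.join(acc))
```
GH

IndexError not specifically caught, falls to Exception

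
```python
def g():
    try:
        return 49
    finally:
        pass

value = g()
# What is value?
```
49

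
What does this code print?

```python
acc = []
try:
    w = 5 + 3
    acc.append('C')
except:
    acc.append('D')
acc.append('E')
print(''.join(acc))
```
CE

No exception, try block completes normally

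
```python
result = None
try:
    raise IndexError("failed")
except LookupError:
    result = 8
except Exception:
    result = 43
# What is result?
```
8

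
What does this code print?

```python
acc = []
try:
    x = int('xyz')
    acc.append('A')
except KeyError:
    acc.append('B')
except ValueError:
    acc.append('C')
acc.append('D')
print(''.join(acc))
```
CD

ValueError is caught by its specific handler, not KeyError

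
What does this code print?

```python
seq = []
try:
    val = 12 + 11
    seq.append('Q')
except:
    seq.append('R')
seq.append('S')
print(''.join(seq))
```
QS

No exception, try block completes normally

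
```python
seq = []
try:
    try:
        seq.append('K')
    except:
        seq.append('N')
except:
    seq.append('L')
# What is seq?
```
['K']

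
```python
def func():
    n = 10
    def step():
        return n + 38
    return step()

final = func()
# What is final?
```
48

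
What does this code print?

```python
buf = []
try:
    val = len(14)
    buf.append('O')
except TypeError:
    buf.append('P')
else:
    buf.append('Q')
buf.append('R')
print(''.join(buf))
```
PR

else block skipped when exception is caught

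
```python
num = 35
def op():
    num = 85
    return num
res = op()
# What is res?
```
85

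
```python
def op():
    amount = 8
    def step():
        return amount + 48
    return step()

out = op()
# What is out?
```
56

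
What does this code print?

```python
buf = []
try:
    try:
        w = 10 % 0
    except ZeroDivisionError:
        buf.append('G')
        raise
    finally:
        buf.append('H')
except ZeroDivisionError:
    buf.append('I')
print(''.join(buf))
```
GHI

finally runs before re-raised exception propagates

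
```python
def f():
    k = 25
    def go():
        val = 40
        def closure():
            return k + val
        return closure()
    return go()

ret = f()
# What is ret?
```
65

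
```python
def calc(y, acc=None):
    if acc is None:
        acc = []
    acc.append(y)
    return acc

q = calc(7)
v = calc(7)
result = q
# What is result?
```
[7]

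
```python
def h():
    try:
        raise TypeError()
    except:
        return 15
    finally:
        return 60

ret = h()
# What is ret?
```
60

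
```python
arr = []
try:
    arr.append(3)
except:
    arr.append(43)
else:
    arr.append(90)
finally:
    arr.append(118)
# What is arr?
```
[3, 90, 118]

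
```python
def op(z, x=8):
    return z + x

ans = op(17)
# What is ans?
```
25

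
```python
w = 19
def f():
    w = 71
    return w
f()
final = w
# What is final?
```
19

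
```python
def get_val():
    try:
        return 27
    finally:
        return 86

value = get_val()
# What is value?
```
86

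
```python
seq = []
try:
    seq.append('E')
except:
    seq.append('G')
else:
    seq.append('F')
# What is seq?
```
['E', 'F']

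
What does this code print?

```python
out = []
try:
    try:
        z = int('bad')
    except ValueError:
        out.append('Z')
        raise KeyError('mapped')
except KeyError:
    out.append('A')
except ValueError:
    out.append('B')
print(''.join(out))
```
ZA

New KeyError raised, caught by outer KeyError handler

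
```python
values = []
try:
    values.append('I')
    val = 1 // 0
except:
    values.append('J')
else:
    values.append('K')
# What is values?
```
['I', 'J']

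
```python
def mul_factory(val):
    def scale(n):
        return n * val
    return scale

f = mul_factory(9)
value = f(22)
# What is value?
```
198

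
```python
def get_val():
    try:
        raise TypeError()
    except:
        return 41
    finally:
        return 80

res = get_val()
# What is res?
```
80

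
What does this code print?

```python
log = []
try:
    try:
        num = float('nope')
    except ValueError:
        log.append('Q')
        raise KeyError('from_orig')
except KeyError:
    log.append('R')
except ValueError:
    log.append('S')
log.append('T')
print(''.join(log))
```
QRT

KeyError raised and caught, original ValueError not re-raised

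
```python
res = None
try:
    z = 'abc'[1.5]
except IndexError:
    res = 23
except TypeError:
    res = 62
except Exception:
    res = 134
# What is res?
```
62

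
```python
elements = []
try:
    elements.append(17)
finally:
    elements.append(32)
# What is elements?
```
[17, 32]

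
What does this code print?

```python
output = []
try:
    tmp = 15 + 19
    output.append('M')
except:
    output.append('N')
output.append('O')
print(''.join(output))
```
MO

No exception, try block completes normally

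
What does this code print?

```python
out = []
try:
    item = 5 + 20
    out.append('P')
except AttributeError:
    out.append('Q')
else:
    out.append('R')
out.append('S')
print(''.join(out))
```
PRS

else block runs when no exception occurs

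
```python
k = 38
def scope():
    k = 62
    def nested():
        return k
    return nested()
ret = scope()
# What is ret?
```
62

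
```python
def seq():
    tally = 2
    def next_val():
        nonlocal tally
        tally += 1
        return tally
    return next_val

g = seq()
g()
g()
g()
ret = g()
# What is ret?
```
6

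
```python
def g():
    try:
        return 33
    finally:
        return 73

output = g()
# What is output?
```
73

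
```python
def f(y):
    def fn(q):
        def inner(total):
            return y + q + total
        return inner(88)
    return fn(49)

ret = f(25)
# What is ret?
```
162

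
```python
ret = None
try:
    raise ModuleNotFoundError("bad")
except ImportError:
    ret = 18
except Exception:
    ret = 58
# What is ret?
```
18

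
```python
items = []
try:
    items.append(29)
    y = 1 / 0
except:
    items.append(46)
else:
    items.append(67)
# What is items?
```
[29, 46]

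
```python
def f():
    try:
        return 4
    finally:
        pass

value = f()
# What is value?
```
4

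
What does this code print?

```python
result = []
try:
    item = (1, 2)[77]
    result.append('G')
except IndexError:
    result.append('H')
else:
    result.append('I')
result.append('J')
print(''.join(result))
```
HJ

else block skipped when exception is caught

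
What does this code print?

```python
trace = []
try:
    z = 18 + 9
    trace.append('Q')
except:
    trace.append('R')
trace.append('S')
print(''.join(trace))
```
QS

No exception, try block completes normally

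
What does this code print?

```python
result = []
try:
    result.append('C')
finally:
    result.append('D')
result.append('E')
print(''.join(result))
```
CDE

try/finally without except, no exception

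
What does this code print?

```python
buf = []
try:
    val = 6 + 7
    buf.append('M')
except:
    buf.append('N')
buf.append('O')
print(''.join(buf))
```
MO

No exception, try block completes normally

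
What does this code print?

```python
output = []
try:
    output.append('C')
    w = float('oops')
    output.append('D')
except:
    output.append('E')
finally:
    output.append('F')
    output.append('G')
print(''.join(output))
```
CEFG

Code before exception runs, then except, then all of finally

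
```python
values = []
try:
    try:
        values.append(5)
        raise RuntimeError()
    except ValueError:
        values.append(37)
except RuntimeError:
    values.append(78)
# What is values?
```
[5, 78]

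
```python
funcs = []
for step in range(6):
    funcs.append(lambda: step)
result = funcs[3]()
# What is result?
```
5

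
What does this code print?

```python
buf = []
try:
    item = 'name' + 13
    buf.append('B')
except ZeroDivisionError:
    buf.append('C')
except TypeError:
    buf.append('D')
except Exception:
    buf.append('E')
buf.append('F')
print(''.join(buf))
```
DF

TypeError matches before generic Exception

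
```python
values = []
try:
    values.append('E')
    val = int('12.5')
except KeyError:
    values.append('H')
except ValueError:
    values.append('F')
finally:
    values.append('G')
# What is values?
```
['E', 'F', 'G']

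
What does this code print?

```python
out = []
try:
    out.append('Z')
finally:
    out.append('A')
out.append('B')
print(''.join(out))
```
ZAB

try/finally without except, no exception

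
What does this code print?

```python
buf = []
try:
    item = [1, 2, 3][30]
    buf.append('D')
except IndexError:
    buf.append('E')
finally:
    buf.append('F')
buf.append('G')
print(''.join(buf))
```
EFG

finally always runs, even after exception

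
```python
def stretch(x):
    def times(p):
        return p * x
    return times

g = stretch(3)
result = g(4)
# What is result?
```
12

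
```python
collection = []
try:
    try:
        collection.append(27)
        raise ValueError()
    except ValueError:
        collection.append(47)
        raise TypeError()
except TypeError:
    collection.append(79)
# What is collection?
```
[27, 47, 79]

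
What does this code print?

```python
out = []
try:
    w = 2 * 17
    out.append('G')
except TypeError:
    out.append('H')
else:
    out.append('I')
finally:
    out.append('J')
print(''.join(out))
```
GIJ

else runs before finally when no exception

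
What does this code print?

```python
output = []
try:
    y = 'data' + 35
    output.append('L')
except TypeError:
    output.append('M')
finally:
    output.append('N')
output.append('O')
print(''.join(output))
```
MNO

finally always runs, even after exception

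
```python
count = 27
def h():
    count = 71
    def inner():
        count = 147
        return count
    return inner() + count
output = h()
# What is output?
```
218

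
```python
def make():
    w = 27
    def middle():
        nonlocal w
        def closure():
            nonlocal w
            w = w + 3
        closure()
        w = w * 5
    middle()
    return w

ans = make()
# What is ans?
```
150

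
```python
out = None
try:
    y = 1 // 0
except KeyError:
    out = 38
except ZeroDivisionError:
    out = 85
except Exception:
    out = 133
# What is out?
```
85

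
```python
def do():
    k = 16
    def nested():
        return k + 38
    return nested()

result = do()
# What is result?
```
54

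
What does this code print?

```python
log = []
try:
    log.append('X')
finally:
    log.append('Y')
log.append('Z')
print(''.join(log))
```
XYZ

try/finally without except, no exception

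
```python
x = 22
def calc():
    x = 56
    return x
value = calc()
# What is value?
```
56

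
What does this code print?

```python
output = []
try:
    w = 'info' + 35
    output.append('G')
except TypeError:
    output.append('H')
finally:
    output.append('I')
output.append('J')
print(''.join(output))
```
HIJ

finally always runs, even after exception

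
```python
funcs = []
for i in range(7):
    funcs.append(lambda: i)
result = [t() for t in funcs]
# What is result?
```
[6, 6, 6, 6, 6, 6, 6]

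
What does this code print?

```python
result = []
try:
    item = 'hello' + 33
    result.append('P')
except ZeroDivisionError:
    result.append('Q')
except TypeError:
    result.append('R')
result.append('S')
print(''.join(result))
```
RS

TypeError is caught by its specific handler, not ZeroDivisionError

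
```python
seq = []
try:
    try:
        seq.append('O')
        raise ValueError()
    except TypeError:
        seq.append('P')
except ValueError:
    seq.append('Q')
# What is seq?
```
['O', 'Q']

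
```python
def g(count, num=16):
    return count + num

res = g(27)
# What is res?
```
43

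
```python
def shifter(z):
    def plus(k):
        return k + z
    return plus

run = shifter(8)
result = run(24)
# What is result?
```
32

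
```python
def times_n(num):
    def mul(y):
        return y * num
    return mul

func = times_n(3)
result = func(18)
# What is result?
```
54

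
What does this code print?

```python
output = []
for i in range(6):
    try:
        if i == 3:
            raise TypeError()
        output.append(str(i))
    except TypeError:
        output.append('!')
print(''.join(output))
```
012!45

Exception on i=3 caught, loop continues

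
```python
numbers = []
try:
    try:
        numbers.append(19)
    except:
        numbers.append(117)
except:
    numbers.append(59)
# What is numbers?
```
[19]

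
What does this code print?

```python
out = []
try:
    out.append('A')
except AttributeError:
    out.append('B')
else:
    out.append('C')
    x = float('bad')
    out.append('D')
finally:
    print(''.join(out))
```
AC

Try succeeds, else appends 'C', ValueError in else is uncaught, finally prints before exception propagates ('D' never appended)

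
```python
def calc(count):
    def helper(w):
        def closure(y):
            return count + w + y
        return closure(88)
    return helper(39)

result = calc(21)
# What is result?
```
148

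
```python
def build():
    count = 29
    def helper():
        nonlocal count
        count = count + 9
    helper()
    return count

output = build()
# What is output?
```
38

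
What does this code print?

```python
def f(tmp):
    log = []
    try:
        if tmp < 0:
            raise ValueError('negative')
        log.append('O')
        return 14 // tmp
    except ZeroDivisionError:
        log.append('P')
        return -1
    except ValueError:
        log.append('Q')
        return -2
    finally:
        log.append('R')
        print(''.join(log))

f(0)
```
OPR

tmp=0 causes ZeroDivisionError, caught, finally prints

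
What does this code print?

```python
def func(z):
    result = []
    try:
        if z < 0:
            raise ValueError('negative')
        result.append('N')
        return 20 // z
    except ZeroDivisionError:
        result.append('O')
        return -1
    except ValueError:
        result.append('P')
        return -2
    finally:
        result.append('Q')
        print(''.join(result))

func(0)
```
NOQ

z=0 causes ZeroDivisionError, caught, finally prints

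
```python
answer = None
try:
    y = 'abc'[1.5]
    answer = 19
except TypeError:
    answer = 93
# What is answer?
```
93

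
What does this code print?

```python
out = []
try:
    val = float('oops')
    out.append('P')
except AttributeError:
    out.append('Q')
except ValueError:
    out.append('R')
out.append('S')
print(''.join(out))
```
RS

ValueError is caught by its specific handler, not AttributeError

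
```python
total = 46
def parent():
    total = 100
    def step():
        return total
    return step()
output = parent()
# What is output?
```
100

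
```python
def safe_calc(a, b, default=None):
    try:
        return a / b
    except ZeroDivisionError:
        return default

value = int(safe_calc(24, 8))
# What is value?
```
3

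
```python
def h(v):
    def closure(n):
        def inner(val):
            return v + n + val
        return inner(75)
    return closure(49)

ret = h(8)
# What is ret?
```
132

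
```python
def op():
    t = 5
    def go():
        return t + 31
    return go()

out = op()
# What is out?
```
36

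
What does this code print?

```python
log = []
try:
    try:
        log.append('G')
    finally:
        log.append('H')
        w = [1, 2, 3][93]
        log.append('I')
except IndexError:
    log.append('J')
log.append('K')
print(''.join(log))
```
GHJK

Exception in inner finally caught by outer except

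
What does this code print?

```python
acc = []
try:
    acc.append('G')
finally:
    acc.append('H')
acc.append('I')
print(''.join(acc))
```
GHI

try/finally without except, no exception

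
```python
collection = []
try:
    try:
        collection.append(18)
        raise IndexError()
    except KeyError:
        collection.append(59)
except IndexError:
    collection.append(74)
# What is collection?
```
[18, 74]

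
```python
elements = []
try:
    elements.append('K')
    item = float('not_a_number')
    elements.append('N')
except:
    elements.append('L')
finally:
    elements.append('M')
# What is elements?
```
['K', 'L', 'M']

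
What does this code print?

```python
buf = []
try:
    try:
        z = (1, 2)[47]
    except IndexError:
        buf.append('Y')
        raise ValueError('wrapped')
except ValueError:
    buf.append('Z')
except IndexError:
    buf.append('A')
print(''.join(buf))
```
YZ

New ValueError raised, caught by outer ValueError handler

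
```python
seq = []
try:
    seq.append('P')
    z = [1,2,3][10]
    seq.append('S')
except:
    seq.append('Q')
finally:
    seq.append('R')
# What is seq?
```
['P', 'Q', 'R']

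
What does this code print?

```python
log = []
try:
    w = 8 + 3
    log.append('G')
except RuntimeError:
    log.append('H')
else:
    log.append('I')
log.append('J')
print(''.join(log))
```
GIJ

else block runs when no exception occurs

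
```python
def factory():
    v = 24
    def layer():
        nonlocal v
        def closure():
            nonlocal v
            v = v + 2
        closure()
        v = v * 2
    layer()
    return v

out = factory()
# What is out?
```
52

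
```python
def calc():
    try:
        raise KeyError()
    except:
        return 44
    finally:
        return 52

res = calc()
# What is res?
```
52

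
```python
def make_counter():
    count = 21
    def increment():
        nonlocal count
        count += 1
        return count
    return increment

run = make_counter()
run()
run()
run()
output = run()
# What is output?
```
25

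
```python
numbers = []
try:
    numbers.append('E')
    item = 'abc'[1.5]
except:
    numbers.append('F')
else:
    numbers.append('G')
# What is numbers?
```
['E', 'F']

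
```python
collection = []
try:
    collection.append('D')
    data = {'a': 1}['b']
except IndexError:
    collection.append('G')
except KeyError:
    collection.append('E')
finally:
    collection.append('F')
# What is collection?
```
['D', 'E', 'F']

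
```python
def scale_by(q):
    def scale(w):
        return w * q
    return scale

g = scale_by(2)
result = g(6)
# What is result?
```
12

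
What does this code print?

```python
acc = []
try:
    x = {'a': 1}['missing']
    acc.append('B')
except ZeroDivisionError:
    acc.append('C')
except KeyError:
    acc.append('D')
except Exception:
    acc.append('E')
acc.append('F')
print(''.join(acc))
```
DF

KeyError matches before generic Exception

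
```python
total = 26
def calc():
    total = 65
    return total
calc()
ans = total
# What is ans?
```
26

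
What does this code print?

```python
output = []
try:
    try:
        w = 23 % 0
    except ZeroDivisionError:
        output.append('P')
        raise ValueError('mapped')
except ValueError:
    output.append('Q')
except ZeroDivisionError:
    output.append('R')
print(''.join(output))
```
PQ

New ValueError raised, caught by outer ValueError handler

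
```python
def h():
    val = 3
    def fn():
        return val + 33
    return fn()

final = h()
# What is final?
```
36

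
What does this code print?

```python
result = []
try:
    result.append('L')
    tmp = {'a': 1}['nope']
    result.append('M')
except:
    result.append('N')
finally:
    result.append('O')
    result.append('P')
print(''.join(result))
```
LNOP

Code before exception runs, then except, then all of finally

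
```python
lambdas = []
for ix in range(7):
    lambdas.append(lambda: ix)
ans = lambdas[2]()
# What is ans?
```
6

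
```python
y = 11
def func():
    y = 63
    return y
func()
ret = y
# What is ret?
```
11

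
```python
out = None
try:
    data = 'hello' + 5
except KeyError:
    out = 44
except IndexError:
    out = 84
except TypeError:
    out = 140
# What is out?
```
140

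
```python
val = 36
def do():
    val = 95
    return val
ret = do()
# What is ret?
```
95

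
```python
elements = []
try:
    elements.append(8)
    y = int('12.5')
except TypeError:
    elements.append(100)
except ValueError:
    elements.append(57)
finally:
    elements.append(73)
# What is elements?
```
[8, 57, 73]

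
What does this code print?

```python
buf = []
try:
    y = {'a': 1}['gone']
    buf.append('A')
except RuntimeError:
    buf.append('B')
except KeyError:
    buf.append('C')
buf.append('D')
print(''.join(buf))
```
CD

KeyError is caught by its specific handler, not RuntimeError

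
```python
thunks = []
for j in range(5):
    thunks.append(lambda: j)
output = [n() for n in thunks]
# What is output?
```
[4, 4, 4, 4, 4]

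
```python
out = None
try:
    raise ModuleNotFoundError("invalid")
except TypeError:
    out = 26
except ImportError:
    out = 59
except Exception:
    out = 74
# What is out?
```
59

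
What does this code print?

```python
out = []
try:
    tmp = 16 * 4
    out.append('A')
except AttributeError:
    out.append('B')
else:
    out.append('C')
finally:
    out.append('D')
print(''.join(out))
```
ACD

else runs before finally when no exception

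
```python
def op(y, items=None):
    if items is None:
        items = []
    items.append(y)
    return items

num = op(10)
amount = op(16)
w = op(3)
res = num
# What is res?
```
[10]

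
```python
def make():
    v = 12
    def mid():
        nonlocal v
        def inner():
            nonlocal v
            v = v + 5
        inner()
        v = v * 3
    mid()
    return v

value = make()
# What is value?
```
51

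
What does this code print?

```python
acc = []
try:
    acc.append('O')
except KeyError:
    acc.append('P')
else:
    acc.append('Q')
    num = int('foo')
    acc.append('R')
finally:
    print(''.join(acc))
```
OQ

Try succeeds, else appends 'Q', ValueError in else is uncaught, finally prints before exception propagates ('R' never appended)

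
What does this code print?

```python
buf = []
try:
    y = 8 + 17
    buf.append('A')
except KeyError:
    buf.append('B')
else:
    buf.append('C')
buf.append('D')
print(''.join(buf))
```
ACD

else block runs when no exception occurs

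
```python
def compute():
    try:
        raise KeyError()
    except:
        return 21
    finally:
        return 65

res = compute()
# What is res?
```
65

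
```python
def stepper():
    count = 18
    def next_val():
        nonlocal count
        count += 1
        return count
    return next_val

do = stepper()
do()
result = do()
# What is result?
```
20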